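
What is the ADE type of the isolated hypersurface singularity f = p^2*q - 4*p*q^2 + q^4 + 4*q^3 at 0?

D5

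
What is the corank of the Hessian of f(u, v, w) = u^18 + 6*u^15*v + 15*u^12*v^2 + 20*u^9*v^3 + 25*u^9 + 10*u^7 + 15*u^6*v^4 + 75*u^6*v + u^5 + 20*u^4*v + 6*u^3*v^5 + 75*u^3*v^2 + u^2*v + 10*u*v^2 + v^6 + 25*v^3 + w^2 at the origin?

2

Hessian at 0 has rank 1.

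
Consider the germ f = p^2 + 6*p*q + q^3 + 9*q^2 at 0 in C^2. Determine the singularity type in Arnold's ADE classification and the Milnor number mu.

Type A_{2}, Milnor number mu = 2.

The Hessian of f at 0 is [[2, 6], [6, 18]] with rank 1, so corank 1. A Groebner basis of the Jacobian ideal J(f) in C{p,q} is {q^2, p + 3*q}; counting standard monomials gives mu = 2. Corank 1: A-series; mu = 2 gives A_2.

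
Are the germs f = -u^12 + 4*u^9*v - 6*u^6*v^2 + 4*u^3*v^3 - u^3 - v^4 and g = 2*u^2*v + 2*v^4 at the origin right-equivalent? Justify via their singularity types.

No.

The Hessian of f at 0 has rank 0. Corank 2; j^3 = -u^3 is a perfect cube, so E-series; the 4-jet and mu = 6 give E_6. The Hessian of g at 0 has rank 0. Corank 2; j^3 = 2*u^2*v has shape L^2 M (L != M), so D-series; mu = 5 gives D_5. f is E_6 but g is D_5, hence not right-equivalent.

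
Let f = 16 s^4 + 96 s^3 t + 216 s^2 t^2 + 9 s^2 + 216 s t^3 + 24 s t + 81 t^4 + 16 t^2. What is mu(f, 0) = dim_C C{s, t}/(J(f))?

The Hessian of f at 0 has rank 1. Corank 1: A-series; mu = 3 gives A_3.

3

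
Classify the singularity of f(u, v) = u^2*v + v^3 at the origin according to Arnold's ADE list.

D_{4}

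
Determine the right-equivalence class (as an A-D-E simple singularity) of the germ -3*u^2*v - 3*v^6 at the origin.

D7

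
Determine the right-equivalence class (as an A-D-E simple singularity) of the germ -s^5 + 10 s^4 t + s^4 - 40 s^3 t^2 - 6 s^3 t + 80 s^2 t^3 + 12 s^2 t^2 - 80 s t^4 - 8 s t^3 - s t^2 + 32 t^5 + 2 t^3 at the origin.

D5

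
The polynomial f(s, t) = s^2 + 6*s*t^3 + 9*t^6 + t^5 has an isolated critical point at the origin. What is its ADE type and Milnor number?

Type A_4, Milnor number mu = 4.

The Hessian of f at 0 is [[2, 0], [0, 0]] with rank 1, so corank 1. A Groebner basis of the Jacobian ideal J(f) in C{s,t} is {s/3 + t^3, s^2, s*t}; counting standard monomials gives mu = 4. Corank 1: A-series; mu = 4 gives A_4.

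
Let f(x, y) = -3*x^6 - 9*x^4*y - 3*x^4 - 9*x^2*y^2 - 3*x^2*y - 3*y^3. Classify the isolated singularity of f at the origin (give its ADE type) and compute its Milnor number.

The Hessian of f at 0 has rank 0. Corank 2; j^3 = -3*y*(x^2 + y^2) splits into three distinct lines over C (the quadratic factor has nonzero discriminant), so D_4.

Type D_{4}, Milnor number mu = 4.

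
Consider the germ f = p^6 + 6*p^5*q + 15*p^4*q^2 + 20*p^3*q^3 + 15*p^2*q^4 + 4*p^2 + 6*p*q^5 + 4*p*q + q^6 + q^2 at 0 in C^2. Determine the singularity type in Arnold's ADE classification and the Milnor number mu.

Type A_5, Milnor number mu = 5.

The Hessian of f at 0 has rank 1. Corank 1: A-series; mu = 5 gives A_5.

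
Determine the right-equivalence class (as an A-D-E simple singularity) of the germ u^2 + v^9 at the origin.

A_{8}

The Hessian of f at 0 has rank 1. Corank 1: A-series; mu = 8 gives A_8.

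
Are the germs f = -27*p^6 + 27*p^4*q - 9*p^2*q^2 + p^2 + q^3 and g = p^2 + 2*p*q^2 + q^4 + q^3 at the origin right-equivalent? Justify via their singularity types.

The Hessian of f at 0 has rank 1. Corank 1: A-series; mu = 2 gives A_2. The Hessian of g at 0 has rank 1. Corank 1: A-series; mu = 2 gives A_2. Both have type A_2, hence right-equivalent.

Yes.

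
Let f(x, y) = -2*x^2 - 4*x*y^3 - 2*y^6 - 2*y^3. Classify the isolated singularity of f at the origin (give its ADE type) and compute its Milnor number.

Type A2, Milnor number mu = 2.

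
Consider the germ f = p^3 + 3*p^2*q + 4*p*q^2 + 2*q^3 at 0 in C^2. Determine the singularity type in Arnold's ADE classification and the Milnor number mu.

Type D_4, Milnor number mu = 4.

The Hessian of f at 0 has rank 0. Corank 2; j^3 = (p + q)*(p^2 + 2*p*q + 2*q^2) splits into three distinct lines over C (the quadratic factor has nonzero discriminant), so D_4.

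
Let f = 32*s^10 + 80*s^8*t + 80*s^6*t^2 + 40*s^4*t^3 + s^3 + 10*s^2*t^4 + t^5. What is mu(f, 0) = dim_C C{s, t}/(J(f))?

The Hessian of f at 0 is [[0, 0], [0, 0]] with rank 0, so corank 2. A Groebner basis of the Jacobian ideal J(f) in C{s,t} is {t^4, s^2}; counting standard monomials gives mu = 8. Corank 2; j^3 = s^3 is a perfect cube, so E-series; the 5-jet and mu = 8 give E_8.

8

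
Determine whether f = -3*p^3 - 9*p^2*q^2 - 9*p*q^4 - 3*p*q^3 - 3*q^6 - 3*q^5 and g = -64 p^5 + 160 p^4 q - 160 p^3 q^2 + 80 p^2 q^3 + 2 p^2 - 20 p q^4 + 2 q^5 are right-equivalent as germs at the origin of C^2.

No.

The Hessian of f at 0 is [[0, 0], [0, 0]] with rank 0, so corank 2. A Groebner basis of the Jacobian ideal J(f) in C{p,q} is {-p^2 + q^4 - q^3/3, p^3, p^2*q + p^2/3 + q^3/9, p^2 + p*q^2 + q^3/3}; counting standard monomials gives mu = 7. Corank 2; j^3 = -3*p^3 is a perfect cube, so E-series; the 4-jet and mu = 7 give E_7. The Hessian of g at 0 is [[4, 0], [0, 0]] with rank 1, so corank 1. A Groebner basis of the Jacobian ideal J(g) in C{p,q} is {q^4, p}; counting standard monomials gives mu = 4. Corank 1: A-series; mu = 4 gives A_4. f is E_7 but g is A_4, hence not right-equivalent.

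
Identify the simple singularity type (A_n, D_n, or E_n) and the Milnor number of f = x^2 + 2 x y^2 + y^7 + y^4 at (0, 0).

Type A_6, Milnor number mu = 6.

The Hessian of f at 0 has rank 1. Corank 1: A-series; mu = 6 gives A_6.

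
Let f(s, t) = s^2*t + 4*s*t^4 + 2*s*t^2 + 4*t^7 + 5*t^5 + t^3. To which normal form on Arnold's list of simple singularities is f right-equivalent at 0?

D_6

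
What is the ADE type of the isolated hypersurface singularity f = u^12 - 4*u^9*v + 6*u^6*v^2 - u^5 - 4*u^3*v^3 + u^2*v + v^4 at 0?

D_{5}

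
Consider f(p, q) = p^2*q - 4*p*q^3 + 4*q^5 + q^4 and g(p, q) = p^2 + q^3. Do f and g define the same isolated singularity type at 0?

The Hessian of f at 0 is [[0, 0], [0, 0]] with rank 0, so corank 2. A Groebner basis of the Jacobian ideal J(f) in C{p,q} is {p*q^2, -p*q/2 + q^3, p^2 + 2*p*q}; counting standard monomials gives mu = 5. Corank 2; j^3 = p^2*q has shape L^2 M (L != M), so D-series; mu = 5 gives D_5. The Hessian of g at 0 is [[2, 0], [0, 0]] with rank 1, so corank 1. A Groebner basis of the Jacobian ideal J(g) in C{p,q} is {q^2, p}; counting standard monomials gives mu = 2. Corank 1: A-series; mu = 2 gives A_2. f is D_5 but g is A_2, hence not right-equivalent.

No.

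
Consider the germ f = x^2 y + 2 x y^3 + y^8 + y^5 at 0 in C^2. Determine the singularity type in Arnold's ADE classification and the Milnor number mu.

Type D_9, Milnor number mu = 9.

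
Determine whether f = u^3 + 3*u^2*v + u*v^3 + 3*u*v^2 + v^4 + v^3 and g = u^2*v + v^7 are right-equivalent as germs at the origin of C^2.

No.

The Hessian of f at 0 is [[0, 0], [0, 0]] with rank 0, so corank 2. A Groebner basis of the Jacobian ideal J(f) in C{u,v} is {u^3 + 3*u^2*v + 6*u^2 + 12*u*v + 6*v^2, -3*u^2 + u*v^2 - 6*u*v - 3*v^2, 3*u^2 + 6*u*v + v^3 + 3*v^2}; counting standard monomials gives mu = 7. Corank 2; j^3 = (u + v)^3 is a perfect cube, so E-series; the 4-jet and mu = 7 give E_7. The Hessian of g at 0 is [[0, 0], [0, 0]] with rank 0, so corank 2. A Groebner basis of the Jacobian ideal J(g) in C{u,v} is {u^2/7 + v^6, u^3, u*v}; counting standard monomials gives mu = 8. Corank 2; j^3 = u^2*v has shape L^2 M (L != M), so D-series; mu = 8 gives D_8. f is E_7 but g is D_8, hence not right-equivalent.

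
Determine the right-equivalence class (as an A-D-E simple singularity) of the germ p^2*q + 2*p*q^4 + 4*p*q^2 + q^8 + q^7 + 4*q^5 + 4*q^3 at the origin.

D_9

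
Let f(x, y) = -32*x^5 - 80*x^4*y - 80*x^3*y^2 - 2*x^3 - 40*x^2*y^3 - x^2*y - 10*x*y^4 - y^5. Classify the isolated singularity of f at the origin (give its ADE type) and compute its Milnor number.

The Hessian of f at 0 is [[0, 0], [0, 0]] with rank 0, so corank 2. A Groebner basis of the Jacobian ideal J(f) in C{x,y} is {-x*y/10 + y^4, x*y^2, x^2 + x*y/2}; counting standard monomials gives mu = 6. Corank 2; j^3 = -x^2*(2*x + y) has shape L^2 M (L != M), so D-series; mu = 6 gives D_6.

Type D_6, Milnor number mu = 6.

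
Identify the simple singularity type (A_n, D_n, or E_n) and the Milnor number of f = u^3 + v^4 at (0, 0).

The Hessian of f at 0 has rank 0. Corank 2; j^3 = u^3 is a perfect cube, so E-series; the 4-jet and mu = 6 give E_6.

Type E_6, Milnor number mu = 6.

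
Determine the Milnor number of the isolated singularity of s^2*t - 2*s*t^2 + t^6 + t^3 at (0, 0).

7

The Hessian of f at 0 has rank 0. Corank 2; j^3 = t*(s - t)^2 has shape L^2 M (L != M), so D-series; mu = 7 gives D_7.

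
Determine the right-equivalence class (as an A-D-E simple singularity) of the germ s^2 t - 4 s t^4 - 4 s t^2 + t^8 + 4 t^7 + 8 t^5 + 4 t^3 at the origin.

D_9

The Hessian of f at 0 has rank 0. Corank 2; j^3 = t*(s - 2*t)^2 has shape L^2 M (L != M), so D-series; mu = 9 gives D_9.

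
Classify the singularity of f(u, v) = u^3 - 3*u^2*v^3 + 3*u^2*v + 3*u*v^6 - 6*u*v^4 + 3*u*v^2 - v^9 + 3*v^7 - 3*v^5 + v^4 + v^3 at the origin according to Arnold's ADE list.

E_6

The Hessian of f at 0 is [[0, 0], [0, 0]] with rank 0, so corank 2. A Groebner basis of the Jacobian ideal J(f) in C{u,v} is {v^3, u^2 + 2*u*v + v^2}; counting standard monomials gives mu = 6. Corank 2; j^3 = (u + v)^3 is a perfect cube, so E-series; the 4-jet and mu = 6 give E_6.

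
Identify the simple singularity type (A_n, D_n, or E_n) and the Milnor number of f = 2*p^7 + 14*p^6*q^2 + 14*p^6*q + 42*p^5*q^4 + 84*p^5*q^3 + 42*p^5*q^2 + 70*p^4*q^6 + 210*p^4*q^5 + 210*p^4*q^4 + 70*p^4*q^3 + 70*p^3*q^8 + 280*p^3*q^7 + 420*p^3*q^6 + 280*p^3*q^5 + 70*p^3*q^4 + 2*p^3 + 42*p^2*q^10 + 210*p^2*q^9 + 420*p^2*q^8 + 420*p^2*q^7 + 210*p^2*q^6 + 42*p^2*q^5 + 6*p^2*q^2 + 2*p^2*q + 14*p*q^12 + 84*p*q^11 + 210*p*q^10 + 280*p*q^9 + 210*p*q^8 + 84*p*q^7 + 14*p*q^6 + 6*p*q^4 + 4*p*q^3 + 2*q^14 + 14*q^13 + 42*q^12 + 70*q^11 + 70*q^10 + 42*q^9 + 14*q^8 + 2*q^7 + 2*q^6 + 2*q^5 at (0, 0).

Type D8, Milnor number mu = 8.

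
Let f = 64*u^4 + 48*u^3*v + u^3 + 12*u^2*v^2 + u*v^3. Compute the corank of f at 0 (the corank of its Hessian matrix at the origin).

The Hessian at 0 is [[0, 0], [0, 0]] of rank 0; hence corank 2.

2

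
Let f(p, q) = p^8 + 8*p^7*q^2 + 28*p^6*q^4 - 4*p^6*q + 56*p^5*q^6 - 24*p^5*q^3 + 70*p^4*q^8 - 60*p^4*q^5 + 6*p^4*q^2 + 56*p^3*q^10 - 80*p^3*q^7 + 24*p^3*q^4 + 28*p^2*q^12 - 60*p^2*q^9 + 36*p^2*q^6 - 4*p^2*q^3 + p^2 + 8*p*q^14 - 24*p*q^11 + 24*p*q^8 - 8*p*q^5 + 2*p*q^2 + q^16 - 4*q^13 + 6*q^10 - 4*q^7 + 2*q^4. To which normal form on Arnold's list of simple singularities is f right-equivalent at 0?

A_3

The Hessian of f at 0 is [[2, 0], [0, 0]] with rank 1, so corank 1. A Groebner basis of the Jacobian ideal J(f) in C{p,q} is {p^2, p*q, p + q^2}; counting standard monomials gives mu = 3. Corank 1: A-series; mu = 3 gives A_3.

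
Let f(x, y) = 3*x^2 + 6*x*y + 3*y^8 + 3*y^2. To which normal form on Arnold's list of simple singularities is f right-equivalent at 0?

A_7

The Hessian of f at 0 has rank 1. Corank 1: A-series; mu = 7 gives A_7.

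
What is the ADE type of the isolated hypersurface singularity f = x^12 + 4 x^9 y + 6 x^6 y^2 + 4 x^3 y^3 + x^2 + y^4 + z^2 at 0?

A_3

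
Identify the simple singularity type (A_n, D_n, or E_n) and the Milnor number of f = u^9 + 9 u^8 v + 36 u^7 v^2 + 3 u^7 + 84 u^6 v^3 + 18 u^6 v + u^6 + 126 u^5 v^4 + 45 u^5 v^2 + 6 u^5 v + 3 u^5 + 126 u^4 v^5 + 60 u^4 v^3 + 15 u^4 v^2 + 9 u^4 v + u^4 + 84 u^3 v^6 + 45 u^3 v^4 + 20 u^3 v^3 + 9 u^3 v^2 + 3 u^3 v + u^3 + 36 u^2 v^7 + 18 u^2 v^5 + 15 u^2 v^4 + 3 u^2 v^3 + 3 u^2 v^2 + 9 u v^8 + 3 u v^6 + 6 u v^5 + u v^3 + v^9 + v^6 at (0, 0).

The Hessian of f at 0 has rank 0. Corank 2; j^3 = u^3 is a perfect cube, so E-series; the 4-jet and mu = 7 give E_7.

Type E_{7}, Milnor number mu = 7.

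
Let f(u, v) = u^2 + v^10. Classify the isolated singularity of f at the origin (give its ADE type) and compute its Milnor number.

The Hessian of f at 0 has rank 1. Corank 1: A-series; mu = 9 gives A_9.

Type A_{9}, Milnor number mu = 9.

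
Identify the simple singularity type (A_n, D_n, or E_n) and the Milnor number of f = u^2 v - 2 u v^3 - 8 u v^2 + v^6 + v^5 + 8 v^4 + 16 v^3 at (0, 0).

Type D7, Milnor number mu = 7.

The Hessian of f at 0 has rank 0. Corank 2; j^3 = v*(u - 4*v)^2 has shape L^2 M (L != M), so D-series; mu = 7 gives D_7.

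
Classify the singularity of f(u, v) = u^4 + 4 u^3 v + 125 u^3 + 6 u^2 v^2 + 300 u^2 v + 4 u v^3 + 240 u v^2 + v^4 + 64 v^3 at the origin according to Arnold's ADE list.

The Hessian of f at 0 has rank 0. Corank 2; j^3 = (5*u + 4*v)^3 is a perfect cube, so E-series; the 4-jet and mu = 6 give E_6.

E_6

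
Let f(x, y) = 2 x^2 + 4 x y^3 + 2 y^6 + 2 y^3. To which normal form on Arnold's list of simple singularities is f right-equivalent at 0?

A_2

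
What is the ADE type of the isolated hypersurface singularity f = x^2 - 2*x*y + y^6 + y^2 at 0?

The Hessian of f at 0 is [[2, -2], [-2, 2]] with rank 1, so corank 1. A Groebner basis of the Jacobian ideal J(f) in C{x,y} is {y^5, x - y}; counting standard monomials gives mu = 5. Corank 1: A-series; mu = 5 gives A_5.

A5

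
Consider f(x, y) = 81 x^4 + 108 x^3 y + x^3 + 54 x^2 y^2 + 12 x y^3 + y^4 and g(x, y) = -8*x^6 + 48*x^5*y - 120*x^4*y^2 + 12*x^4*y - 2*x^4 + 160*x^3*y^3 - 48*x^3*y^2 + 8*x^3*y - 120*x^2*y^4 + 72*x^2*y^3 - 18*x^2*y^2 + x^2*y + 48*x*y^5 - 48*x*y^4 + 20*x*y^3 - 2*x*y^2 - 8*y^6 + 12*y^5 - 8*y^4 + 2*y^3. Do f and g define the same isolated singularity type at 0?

No.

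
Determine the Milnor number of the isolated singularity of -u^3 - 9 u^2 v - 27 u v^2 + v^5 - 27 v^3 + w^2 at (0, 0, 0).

8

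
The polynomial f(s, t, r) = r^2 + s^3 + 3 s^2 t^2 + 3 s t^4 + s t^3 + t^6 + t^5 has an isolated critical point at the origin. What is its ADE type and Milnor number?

Type E_{7}, Milnor number mu = 7.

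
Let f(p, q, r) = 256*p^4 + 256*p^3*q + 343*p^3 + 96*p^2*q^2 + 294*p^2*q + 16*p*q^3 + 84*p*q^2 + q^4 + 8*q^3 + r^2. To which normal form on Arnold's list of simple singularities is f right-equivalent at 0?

E_6

The Hessian of f at 0 has rank 1. Corank 2; j^3 = (7*p + 2*q)^3 is a perfect cube, so E-series; the 4-jet and mu = 6 give E_6.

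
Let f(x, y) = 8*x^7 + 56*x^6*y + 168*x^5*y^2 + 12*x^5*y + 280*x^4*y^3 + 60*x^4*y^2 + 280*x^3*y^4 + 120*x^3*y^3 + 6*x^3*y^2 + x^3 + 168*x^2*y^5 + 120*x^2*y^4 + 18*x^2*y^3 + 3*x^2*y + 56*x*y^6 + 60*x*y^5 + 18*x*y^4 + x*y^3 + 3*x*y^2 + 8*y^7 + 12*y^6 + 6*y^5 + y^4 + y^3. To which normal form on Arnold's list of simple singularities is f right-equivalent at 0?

E_{7}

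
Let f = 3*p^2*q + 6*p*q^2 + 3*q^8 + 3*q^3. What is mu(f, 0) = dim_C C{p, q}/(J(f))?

9

The Hessian of f at 0 has rank 0. Corank 2; j^3 = 3*q*(p + q)^2 has shape L^2 M (L != M), so D-series; mu = 9 gives D_9.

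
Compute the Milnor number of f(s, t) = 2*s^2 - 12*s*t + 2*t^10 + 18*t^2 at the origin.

9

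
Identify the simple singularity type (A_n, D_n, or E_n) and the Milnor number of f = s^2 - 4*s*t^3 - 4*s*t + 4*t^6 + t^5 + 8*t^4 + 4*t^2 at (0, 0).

The Hessian of f at 0 is [[2, -4], [-4, 8]] with rank 1, so corank 1. A Groebner basis of the Jacobian ideal J(f) in C{s,t} is {-s/2 + t^3 + t, s^2 - 4*t^2, s*t - 2*t^2}; counting standard monomials gives mu = 4. Corank 1: A-series; mu = 4 gives A_4.

Type A_4, Milnor number mu = 4.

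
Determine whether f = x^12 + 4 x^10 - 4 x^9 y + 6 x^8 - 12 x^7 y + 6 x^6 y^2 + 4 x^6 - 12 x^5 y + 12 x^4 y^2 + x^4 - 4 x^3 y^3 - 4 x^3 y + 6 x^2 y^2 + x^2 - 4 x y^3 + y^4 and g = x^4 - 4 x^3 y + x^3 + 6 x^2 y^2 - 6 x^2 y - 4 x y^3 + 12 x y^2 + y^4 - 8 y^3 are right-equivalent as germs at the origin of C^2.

No.

The Hessian of f at 0 has rank 1. Corank 1: A-series; mu = 3 gives A_3. The Hessian of g at 0 has rank 0. Corank 2; j^3 = (x - 2*y)^3 is a perfect cube, so E-series; the 4-jet and mu = 6 give E_6. f is A_3 but g is E_6, hence not right-equivalent.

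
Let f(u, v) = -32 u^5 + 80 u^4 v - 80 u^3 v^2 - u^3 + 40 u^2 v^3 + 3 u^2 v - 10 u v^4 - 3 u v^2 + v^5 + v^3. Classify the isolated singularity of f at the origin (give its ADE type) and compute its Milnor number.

Type E_{8}, Milnor number mu = 8.

The Hessian of f at 0 has rank 0. Corank 2; j^3 = -(u - v)^3 is a perfect cube, so E-series; the 5-jet and mu = 8 give E_8.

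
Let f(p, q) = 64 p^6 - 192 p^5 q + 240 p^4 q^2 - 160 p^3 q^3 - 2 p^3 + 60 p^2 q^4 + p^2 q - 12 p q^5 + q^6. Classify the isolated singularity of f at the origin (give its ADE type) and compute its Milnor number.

Type D_{7}, Milnor number mu = 7.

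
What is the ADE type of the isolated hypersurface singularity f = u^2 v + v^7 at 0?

The Hessian of f at 0 is [[0, 0], [0, 0]] with rank 0, so corank 2. A Groebner basis of the Jacobian ideal J(f) in C{u,v} is {u^2/7 + v^6, u^3, u*v}; counting standard monomials gives mu = 8. Corank 2; j^3 = u^2*v has shape L^2 M (L != M), so D-series; mu = 8 gives D_8.

D_{8}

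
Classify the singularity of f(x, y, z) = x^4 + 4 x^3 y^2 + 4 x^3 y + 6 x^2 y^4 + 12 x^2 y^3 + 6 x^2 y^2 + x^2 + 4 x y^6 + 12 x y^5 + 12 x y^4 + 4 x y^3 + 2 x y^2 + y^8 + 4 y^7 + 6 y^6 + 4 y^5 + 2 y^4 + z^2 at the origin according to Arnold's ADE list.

A3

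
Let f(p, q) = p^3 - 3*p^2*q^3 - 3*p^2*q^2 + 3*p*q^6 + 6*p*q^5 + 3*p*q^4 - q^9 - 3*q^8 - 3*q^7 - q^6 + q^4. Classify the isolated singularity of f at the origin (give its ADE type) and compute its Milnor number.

The Hessian of f at 0 has rank 0. Corank 2; j^3 = p^3 is a perfect cube, so E-series; the 4-jet and mu = 6 give E_6.

Type E_{6}, Milnor number mu = 6.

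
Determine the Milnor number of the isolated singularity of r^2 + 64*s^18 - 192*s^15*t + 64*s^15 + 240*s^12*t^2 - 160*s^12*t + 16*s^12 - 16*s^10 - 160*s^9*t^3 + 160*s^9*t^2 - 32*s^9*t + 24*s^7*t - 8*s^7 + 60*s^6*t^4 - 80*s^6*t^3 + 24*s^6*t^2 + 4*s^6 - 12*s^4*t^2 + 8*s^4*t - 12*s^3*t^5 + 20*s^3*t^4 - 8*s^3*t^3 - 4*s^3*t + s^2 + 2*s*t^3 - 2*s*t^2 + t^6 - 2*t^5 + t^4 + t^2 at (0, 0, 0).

1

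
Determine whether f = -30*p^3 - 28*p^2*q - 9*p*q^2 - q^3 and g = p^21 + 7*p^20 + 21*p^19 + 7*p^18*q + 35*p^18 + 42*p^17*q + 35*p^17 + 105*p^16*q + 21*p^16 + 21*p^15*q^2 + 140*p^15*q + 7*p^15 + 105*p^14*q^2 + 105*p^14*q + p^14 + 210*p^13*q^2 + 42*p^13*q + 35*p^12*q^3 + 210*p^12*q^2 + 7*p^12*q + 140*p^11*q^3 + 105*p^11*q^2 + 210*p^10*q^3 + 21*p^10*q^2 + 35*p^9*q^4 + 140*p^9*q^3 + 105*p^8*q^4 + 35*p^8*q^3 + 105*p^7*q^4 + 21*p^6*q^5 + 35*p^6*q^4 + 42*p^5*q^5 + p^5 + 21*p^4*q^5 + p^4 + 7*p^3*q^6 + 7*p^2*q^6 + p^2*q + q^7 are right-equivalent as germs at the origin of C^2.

No.

The Hessian of f at 0 has rank 0. Corank 2; j^3 = -(3*p + q)*(10*p^2 + 6*p*q + q^2) splits into three distinct lines over C (the quadratic factor has nonzero discriminant), so D_4. The Hessian of g at 0 has rank 0. Corank 2; j^3 = p^2*q has shape L^2 M (L != M), so D-series; mu = 8 gives D_8. f is D_4 but g is D_8, hence not right-equivalent.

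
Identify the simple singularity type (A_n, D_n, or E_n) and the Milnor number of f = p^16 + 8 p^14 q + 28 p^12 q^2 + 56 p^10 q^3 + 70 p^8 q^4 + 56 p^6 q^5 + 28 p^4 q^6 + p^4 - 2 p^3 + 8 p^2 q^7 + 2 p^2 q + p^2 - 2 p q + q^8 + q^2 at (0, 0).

Type A7, Milnor number mu = 7.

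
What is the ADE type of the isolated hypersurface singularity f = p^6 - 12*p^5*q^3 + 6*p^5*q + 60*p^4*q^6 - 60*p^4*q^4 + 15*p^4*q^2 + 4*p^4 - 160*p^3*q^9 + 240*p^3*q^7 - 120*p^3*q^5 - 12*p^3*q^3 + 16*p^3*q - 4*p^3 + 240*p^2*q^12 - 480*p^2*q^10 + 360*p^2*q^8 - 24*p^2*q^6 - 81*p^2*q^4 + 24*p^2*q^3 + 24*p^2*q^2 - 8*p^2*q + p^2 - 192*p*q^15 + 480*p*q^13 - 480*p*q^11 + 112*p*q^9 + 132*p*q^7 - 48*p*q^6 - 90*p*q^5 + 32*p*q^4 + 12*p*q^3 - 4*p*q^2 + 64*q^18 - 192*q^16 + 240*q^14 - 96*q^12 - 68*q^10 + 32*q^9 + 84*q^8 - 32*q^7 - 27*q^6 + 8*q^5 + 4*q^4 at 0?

A5

The Hessian of f at 0 has rank 1. Corank 1: A-series; mu = 5 gives A_5.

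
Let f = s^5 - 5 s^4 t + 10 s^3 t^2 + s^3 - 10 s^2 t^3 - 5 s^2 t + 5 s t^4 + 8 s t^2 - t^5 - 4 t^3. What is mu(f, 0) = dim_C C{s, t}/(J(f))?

6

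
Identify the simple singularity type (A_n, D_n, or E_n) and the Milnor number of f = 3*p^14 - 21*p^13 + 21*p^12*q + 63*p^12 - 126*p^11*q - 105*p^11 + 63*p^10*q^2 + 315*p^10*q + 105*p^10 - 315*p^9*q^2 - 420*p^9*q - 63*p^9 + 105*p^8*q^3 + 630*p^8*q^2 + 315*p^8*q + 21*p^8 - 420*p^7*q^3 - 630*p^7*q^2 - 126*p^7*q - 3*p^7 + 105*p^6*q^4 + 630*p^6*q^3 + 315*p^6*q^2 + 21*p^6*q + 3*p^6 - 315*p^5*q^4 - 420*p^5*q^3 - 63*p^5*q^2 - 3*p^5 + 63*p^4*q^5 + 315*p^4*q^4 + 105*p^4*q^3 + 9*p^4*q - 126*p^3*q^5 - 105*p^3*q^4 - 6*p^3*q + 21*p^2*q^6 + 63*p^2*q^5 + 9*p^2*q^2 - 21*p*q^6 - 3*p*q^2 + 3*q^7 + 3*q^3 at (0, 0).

Type D_{8}, Milnor number mu = 8.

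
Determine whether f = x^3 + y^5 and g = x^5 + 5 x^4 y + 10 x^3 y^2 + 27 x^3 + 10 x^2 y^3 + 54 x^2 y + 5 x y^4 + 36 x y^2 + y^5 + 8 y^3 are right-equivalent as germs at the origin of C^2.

The Hessian of f at 0 is [[0, 0], [0, 0]] with rank 0, so corank 2. A Groebner basis of the Jacobian ideal J(f) in C{x,y} is {y^4, x^2}; counting standard monomials gives mu = 8. Corank 2; j^3 = x^3 is a perfect cube, so E-series; the 5-jet and mu = 8 give E_8. The Hessian of g at 0 is [[0, 0], [0, 0]] with rank 0, so corank 2. A Groebner basis of the Jacobian ideal J(g) in C{x,y} is {y^5, x*y^3 + 3*y^4/4, x^2 + 4*x*y/3 + 4*y^2/9}; counting standard monomials gives mu = 8. Corank 2; j^3 = (3*x + 2*y)^3 is a perfect cube, so E-series; the 5-jet and mu = 8 give E_8. Both have type E_8, hence right-equivalent.

Yes.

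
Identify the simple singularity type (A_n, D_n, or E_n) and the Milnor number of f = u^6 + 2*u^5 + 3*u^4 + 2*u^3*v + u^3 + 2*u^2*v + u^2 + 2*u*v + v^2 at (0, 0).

Type A_2, Milnor number mu = 2.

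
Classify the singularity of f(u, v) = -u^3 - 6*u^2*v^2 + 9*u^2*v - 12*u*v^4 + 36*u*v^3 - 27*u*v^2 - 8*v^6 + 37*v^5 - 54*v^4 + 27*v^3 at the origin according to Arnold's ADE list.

The Hessian of f at 0 has rank 0. Corank 2; j^3 = -(u - 3*v)^3 is a perfect cube, so E-series; the 5-jet and mu = 8 give E_8.

E_8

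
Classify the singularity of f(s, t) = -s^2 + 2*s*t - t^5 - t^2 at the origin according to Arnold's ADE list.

A4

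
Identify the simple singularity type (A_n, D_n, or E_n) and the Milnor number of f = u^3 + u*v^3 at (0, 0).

The Hessian of f at 0 has rank 0. Corank 2; j^3 = u^3 is a perfect cube, so E-series; the 4-jet and mu = 7 give E_7.

Type E7, Milnor number mu = 7.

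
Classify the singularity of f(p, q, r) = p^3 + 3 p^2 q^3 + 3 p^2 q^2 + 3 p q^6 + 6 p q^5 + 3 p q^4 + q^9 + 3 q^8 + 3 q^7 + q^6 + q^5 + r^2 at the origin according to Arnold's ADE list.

E_{8}

The Hessian of f at 0 has rank 1. Corank 2; j^3 = p^3 is a perfect cube, so E-series; the 5-jet and mu = 8 give E_8.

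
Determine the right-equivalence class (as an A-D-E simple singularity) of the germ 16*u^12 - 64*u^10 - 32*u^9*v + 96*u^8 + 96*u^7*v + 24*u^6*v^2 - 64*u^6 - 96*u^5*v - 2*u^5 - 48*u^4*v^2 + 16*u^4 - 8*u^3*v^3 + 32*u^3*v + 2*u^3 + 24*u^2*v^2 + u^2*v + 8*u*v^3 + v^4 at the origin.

The Hessian of f at 0 is [[0, 0], [0, 0]] with rank 0, so corank 2. A Groebner basis of the Jacobian ideal J(f) in C{u,v} is {u*v^2, -u*v/8 + v^3, u^2 + u*v/2}; counting standard monomials gives mu = 5. Corank 2; j^3 = u^2*(2*u + v) has shape L^2 M (L != M), so D-series; mu = 5 gives D_5.

D_5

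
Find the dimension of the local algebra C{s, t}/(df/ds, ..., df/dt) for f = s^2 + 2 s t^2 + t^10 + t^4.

9

The Hessian of f at 0 has rank 1. Corank 1: A-series; mu = 9 gives A_9.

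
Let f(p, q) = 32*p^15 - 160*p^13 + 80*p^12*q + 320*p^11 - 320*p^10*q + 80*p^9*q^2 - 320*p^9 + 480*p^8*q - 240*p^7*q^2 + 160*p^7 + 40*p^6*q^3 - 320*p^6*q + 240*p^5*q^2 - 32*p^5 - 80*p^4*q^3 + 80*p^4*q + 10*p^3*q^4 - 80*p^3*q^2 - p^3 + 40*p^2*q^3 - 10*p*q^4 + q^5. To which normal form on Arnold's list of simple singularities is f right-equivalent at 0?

The Hessian of f at 0 has rank 0. Corank 2; j^3 = -p^3 is a perfect cube, so E-series; the 5-jet and mu = 8 give E_8.

E8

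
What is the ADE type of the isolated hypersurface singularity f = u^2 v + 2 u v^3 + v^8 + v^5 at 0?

D_9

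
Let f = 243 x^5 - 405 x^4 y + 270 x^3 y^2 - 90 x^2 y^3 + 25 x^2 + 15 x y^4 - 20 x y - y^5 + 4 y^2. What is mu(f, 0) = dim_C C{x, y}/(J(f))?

The Hessian of f at 0 has rank 1. Corank 1: A-series; mu = 4 gives A_4.

4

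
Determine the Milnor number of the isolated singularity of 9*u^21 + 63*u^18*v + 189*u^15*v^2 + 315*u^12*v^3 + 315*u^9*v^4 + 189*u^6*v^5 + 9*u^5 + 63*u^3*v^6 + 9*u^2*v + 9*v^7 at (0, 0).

The Hessian of f at 0 has rank 0. Corank 2; j^3 = 9*u^2*v has shape L^2 M (L != M), so D-series; mu = 8 gives D_8.

8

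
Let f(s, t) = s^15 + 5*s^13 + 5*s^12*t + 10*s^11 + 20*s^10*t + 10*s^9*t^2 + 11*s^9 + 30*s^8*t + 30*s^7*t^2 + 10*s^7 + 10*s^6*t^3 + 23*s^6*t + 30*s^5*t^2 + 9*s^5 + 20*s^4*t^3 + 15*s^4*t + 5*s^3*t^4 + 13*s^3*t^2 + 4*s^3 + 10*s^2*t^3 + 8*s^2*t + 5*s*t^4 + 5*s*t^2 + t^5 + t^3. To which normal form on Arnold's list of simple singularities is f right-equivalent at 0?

The Hessian of f at 0 has rank 0. Corank 2; j^3 = (s + t)*(2*s + t)^2 has shape L^2 M (L != M), so D-series; mu = 6 gives D_6.

D_{6}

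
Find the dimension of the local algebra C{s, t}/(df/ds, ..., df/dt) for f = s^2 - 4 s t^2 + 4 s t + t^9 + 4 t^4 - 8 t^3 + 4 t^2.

The Hessian of f at 0 is [[2, 4], [4, 8]] with rank 1, so corank 1. A Groebner basis of the Jacobian ideal J(f) in C{s,t} is {s^4 + 8*s^3*t + 12*s^3 + 40*s^2*t + 20*s^2 + 48*s*t + 8*s + 16*t, -s/2 + t^2 - t}; counting standard monomials gives mu = 8. Corank 1: A-series; mu = 8 gives A_8.

8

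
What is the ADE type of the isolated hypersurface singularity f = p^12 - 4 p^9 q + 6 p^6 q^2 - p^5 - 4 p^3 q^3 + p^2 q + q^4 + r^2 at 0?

D_{5}

The Hessian of f at 0 is [[0, 0, 0], [0, 0, 0], [0, 0, 2]] with rank 1, so corank 2. A Groebner basis of the Jacobian ideal J(f) in C{p,q,r} is {p^3, p^2/4 + q^3, p*q, r}; counting standard monomials gives mu = 5. Corank 2; j^3 = p^2*q has shape L^2 M (L != M), so D-series; mu = 5 gives D_5.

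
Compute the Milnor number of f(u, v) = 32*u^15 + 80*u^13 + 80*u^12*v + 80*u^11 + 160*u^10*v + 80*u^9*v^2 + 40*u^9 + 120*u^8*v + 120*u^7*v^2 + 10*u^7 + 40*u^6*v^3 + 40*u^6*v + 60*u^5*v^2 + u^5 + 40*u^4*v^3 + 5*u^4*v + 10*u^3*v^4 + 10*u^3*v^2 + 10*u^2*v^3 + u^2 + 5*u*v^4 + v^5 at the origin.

4

The Hessian of f at 0 is [[2, 0], [0, 0]] with rank 1, so corank 1. A Groebner basis of the Jacobian ideal J(f) in C{u,v} is {v^4, u}; counting standard monomials gives mu = 4. Corank 1: A-series; mu = 4 gives A_4.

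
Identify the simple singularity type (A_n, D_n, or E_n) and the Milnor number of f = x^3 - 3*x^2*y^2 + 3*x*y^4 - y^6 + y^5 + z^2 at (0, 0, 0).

Type E_8, Milnor number mu = 8.

The Hessian of f at 0 has rank 1. Corank 2; j^3 = x^3 is a perfect cube, so E-series; the 5-jet and mu = 8 give E_8.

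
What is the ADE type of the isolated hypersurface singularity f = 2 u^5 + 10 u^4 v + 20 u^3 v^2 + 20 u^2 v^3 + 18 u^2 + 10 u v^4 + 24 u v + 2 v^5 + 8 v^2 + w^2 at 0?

A4

The Hessian of f at 0 has rank 2. Corank 1: A-series; mu = 4 gives A_4.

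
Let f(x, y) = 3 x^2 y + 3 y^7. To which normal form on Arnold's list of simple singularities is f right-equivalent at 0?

The Hessian of f at 0 has rank 0. Corank 2; j^3 = 3*x^2*y has shape L^2 M (L != M), so D-series; mu = 8 gives D_8.

D_{8}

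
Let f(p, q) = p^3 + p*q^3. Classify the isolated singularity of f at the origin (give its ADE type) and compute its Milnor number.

The Hessian of f at 0 has rank 0. Corank 2; j^3 = p^3 is a perfect cube, so E-series; the 4-jet and mu = 7 give E_7.

Type E_{7}, Milnor number mu = 7.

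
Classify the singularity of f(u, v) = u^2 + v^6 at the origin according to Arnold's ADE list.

A5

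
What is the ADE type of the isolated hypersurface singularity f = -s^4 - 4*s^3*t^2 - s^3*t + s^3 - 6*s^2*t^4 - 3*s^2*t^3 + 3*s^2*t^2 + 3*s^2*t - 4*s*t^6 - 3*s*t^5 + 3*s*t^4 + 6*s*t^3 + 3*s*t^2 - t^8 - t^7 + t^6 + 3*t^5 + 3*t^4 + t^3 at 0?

E_7

The Hessian of f at 0 is [[0, 0], [0, 0]] with rank 0, so corank 2. A Groebner basis of the Jacobian ideal J(f) in C{s,t} is {-s^2/2 - s*t + t^4 - t^3/6 - t^2/2, s^3 + 2*s^2 + 4*s*t + 5*t^3/3 + 2*t^2, s^2*t - 3*s^2/2 - 3*s*t - 3*t^3/2 - 3*t^2/2, 5*s^2/6 + s*t^2 + 5*s*t/3 + 23*t^3/18 + 5*t^2/6}; counting standard monomials gives mu = 7. Corank 2; j^3 = (s + t)^3 is a perfect cube, so E-series; the 4-jet and mu = 7 give E_7.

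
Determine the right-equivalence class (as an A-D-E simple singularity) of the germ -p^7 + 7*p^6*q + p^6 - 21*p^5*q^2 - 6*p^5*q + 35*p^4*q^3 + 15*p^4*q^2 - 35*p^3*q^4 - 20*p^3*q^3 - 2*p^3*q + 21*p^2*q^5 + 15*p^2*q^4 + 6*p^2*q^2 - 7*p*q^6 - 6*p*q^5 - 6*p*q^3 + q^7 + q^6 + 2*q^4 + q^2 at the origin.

A6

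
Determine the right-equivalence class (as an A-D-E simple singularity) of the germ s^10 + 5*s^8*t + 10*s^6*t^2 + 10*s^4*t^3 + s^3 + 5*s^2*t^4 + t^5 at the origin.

The Hessian of f at 0 is [[0, 0], [0, 0]] with rank 0, so corank 2. A Groebner basis of the Jacobian ideal J(f) in C{s,t} is {t^4, s^2}; counting standard monomials gives mu = 8. Corank 2; j^3 = s^3 is a perfect cube, so E-series; the 5-jet and mu = 8 give E_8.

E_8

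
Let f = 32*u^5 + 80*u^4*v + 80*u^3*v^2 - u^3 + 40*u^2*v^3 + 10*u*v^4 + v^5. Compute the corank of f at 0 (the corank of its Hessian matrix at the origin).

2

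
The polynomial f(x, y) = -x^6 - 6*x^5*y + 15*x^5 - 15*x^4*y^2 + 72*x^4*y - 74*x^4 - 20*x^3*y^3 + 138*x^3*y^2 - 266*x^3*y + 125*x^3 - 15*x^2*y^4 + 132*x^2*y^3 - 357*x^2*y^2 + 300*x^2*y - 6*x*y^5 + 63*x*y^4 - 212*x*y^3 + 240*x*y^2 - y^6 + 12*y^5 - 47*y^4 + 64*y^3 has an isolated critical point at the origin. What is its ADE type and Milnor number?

Type E_6, Milnor number mu = 6.

The Hessian of f at 0 is [[0, 0], [0, 0]] with rank 0, so corank 2. A Groebner basis of the Jacobian ideal J(f) in C{x,y} is {x^3 - 600*x^2 - 960*x*y - 384*y^2, x^2*y + 700*x^2 + 1120*x*y + 448*y^2, -1625*x^2/2 + x*y^2 - 1300*x*y - 520*y^2, 1875*x^2/2 + 1500*x*y + y^3 + 600*y^2}; counting standard monomials gives mu = 6. Corank 2; j^3 = (5*x + 4*y)^3 is a perfect cube, so E-series; the 4-jet and mu = 6 give E_6.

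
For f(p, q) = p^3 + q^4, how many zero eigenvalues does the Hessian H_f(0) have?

2

Hessian at 0 has rank 0.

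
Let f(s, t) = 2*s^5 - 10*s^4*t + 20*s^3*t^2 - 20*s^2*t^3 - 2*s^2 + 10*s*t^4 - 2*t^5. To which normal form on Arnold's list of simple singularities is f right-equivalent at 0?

A_4

The Hessian of f at 0 has rank 1. Corank 1: A-series; mu = 4 gives A_4.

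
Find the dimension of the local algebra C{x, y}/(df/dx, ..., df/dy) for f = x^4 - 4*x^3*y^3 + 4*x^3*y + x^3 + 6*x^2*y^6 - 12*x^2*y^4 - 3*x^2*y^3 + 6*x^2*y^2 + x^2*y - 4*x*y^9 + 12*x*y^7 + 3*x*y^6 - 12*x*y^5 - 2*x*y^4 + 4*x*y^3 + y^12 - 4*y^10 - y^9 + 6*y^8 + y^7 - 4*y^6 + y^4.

5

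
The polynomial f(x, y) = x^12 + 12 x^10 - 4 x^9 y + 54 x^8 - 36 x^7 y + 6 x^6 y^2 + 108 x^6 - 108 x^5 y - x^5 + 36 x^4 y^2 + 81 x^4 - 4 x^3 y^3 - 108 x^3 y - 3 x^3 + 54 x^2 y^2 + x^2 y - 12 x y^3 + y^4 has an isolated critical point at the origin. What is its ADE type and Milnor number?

Type D_{5}, Milnor number mu = 5.

The Hessian of f at 0 is [[0, 0], [0, 0]] with rank 0, so corank 2. A Groebner basis of the Jacobian ideal J(f) in C{x,y} is {x*y^2, x*y/12 + y^3, x^2 - x*y/3}; counting standard monomials gives mu = 5. Corank 2; j^3 = -x^2*(3*x - y) has shape L^2 M (L != M), so D-series; mu = 5 gives D_5.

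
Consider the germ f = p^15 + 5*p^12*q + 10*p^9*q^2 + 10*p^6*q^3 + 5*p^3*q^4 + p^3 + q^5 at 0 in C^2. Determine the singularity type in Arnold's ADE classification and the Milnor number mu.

Type E8, Milnor number mu = 8.

The Hessian of f at 0 has rank 0. Corank 2; j^3 = p^3 is a perfect cube, so E-series; the 5-jet and mu = 8 give E_8.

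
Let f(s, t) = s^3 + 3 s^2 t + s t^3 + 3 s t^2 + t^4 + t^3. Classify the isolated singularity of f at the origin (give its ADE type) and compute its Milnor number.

Type E_{7}, Milnor number mu = 7.

The Hessian of f at 0 is [[0, 0], [0, 0]] with rank 0, so corank 2. A Groebner basis of the Jacobian ideal J(f) in C{s,t} is {s^3 + 3*s^2*t + 6*s^2 + 12*s*t + 6*t^2, -3*s^2 + s*t^2 - 6*s*t - 3*t^2, 3*s^2 + 6*s*t + t^3 + 3*t^2}; counting standard monomials gives mu = 7. Corank 2; j^3 = (s + t)^3 is a perfect cube, so E-series; the 4-jet and mu = 7 give E_7.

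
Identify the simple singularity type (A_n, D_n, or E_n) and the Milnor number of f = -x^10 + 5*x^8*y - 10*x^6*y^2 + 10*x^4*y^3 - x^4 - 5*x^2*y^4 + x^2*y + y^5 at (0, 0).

Type D6, Milnor number mu = 6.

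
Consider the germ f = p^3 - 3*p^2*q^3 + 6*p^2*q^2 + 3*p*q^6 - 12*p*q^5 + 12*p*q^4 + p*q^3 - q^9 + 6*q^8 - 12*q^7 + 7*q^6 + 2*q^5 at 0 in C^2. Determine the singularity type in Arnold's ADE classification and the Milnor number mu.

The Hessian of f at 0 has rank 0. Corank 2; j^3 = p^3 is a perfect cube, so E-series; the 4-jet and mu = 7 give E_7.

Type E_7, Milnor number mu = 7.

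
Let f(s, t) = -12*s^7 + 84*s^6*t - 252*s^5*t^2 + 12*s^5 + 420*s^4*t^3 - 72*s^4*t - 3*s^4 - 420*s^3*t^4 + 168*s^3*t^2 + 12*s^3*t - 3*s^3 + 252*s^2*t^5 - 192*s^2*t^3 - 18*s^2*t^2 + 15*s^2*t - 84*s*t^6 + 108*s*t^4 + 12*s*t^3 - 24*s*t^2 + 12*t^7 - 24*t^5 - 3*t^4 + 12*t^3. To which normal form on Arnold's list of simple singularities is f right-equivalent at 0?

D_{5}

The Hessian of f at 0 has rank 0. Corank 2; j^3 = -3*(s - 2*t)^2*(s - t) has shape L^2 M (L != M), so D-series; mu = 5 gives D_5.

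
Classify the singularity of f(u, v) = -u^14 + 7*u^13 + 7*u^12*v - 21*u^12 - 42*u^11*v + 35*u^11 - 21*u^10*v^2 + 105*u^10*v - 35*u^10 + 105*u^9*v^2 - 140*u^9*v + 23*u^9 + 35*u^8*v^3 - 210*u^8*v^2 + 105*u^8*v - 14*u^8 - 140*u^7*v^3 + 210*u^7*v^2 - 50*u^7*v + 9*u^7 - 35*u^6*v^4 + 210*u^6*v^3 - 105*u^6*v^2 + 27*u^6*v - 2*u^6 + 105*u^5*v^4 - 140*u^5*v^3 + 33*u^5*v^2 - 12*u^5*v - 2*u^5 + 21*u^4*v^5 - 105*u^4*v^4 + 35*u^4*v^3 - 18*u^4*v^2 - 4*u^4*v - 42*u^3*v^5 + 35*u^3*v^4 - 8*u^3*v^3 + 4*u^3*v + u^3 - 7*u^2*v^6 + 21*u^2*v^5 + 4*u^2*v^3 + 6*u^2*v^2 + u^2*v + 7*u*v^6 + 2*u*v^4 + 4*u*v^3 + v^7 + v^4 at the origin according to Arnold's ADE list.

The Hessian of f at 0 is [[0, 0], [0, 0]] with rank 0, so corank 2. A Groebner basis of the Jacobian ideal J(f) in C{u,v} is {u*v^2, -u*v/4 + v^3, u^2 + u*v}; counting standard monomials gives mu = 5. Corank 2; j^3 = u^2*(u + v) has shape L^2 M (L != M), so D-series; mu = 5 gives D_5.

D_{5}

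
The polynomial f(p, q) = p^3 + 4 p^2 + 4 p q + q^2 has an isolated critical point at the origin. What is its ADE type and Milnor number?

The Hessian of f at 0 has rank 1. Corank 1: A-series; mu = 2 gives A_2.

Type A_2, Milnor number mu = 2.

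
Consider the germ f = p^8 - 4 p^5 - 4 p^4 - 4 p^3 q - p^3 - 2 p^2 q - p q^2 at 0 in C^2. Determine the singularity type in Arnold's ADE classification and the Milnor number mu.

Type D_{9}, Milnor number mu = 9.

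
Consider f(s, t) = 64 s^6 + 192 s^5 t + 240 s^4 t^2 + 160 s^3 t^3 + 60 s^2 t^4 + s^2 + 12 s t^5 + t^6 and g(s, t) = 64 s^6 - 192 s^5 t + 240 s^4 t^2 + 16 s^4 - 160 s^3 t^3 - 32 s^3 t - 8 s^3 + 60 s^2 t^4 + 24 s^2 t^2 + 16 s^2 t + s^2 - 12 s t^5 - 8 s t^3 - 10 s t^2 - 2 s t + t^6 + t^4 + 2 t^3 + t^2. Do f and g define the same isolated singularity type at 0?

The Hessian of f at 0 has rank 1. Corank 1: A-series; mu = 5 gives A_5. The Hessian of g at 0 has rank 1. Corank 1: A-series; mu = 5 gives A_5. Both have type A_5, hence right-equivalent.

Yes.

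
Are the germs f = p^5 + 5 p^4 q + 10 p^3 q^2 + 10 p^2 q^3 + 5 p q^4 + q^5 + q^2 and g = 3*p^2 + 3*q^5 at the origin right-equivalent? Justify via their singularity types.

The Hessian of f at 0 has rank 1. Corank 1: A-series; mu = 4 gives A_4. The Hessian of g at 0 has rank 1. Corank 1: A-series; mu = 4 gives A_4. Both have type A_4, hence right-equivalent.

Yes.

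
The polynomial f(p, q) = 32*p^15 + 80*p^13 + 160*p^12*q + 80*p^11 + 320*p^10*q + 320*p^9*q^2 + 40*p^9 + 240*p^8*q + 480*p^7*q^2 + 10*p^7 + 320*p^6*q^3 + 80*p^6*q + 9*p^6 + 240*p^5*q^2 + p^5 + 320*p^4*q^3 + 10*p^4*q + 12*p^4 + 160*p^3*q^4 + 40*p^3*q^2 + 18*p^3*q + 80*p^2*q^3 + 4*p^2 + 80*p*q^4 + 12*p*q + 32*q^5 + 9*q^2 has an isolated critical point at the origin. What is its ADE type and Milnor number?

Type A_{4}, Milnor number mu = 4.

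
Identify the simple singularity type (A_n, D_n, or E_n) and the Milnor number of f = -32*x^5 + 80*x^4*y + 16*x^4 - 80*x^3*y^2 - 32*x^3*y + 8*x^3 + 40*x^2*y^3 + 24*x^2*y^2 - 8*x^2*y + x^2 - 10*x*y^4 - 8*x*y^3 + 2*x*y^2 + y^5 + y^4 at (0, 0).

Type A4, Milnor number mu = 4.

The Hessian of f at 0 has rank 1. Corank 1: A-series; mu = 4 gives A_4.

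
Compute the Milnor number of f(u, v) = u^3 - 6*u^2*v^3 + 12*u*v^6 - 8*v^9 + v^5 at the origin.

The Hessian of f at 0 has rank 0. Corank 2; j^3 = u^3 is a perfect cube, so E-series; the 5-jet and mu = 8 give E_8.

8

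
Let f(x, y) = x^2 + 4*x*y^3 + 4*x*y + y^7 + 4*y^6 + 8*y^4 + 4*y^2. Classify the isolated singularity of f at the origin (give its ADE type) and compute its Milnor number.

Type A_6, Milnor number mu = 6.

The Hessian of f at 0 has rank 1. Corank 1: A-series; mu = 6 gives A_6.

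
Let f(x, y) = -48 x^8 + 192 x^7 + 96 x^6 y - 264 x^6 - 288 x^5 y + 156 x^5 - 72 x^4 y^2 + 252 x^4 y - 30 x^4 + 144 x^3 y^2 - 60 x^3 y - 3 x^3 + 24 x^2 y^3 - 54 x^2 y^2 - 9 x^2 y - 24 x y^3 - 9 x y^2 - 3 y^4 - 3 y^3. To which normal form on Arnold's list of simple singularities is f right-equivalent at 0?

E_{6}

The Hessian of f at 0 is [[0, 0], [0, 0]] with rank 0, so corank 2. A Groebner basis of the Jacobian ideal J(f) in C{x,y} is {x^3 + 3*x^2/4 + 3*x*y/2 + 3*y^2/4, x^2*y - x^2 - 2*x*y - y^2, 5*x^2/4 + x*y^2 + 5*x*y/2 + 5*y^2/4, -3*x^2/2 - 3*x*y + y^3 - 3*y^2/2}; counting standard monomials gives mu = 6. Corank 2; j^3 = -3*(x + y)^3 is a perfect cube, so E-series; the 4-jet and mu = 6 give E_6.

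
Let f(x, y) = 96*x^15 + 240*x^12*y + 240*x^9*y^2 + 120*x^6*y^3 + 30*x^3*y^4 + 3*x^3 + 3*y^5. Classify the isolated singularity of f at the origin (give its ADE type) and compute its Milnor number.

The Hessian of f at 0 has rank 0. Corank 2; j^3 = 3*x^3 is a perfect cube, so E-series; the 5-jet and mu = 8 give E_8.

Type E_{8}, Milnor number mu = 8.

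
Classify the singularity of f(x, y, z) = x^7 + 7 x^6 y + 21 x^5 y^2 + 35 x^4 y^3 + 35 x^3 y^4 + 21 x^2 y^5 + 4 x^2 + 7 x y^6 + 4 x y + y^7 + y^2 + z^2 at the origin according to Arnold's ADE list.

The Hessian of f at 0 has rank 2. Corank 1: A-series; mu = 6 gives A_6.

A_6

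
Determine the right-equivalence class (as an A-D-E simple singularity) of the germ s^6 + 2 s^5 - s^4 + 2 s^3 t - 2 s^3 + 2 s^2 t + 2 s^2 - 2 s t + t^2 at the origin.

A_{1}

The Hessian of f at 0 is [[4, -2], [-2, 2]] with rank 2, so corank 0. A Groebner basis of the Jacobian ideal J(f) in C{s,t} is {s, t}; counting standard monomials gives mu = 1. Corank 0: nondegenerate Morse point, so A_1.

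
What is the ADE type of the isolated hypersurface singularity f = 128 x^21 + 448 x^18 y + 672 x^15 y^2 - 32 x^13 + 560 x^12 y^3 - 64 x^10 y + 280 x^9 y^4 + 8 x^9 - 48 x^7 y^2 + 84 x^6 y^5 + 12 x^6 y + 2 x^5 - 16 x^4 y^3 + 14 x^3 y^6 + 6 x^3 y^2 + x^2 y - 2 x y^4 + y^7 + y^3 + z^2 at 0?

The Hessian of f at 0 is [[0, 0, 0], [0, 0, 0], [0, 0, 2]] with rank 1, so corank 2. A Groebner basis of the Jacobian ideal J(f) in C{x,y,z} is {y^3, x^2 + 3*y^2, x*y, z}; counting standard monomials gives mu = 4. Corank 2; j^3 = y*(x^2 + y^2) splits into three distinct lines over C (the quadratic factor has nonzero discriminant), so D_4.

D4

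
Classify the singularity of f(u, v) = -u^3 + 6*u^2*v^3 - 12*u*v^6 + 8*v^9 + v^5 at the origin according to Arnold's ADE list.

E8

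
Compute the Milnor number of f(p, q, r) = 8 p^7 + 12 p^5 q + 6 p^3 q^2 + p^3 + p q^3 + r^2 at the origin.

7

The Hessian of f at 0 has rank 1. Corank 2; j^3 = p^3 is a perfect cube, so E-series; the 4-jet and mu = 7 give E_7.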